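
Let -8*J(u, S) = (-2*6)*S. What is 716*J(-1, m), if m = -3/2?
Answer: -1611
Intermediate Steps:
m = -3/2 (m = -3*½ = -3/2 ≈ -1.5000)
J(u, S) = 3*S/2 (J(u, S) = -(-2*6)*S/8 = -(-3)*S/2 = 3*S/2)
716*J(-1, m) = 716*((3/2)*(-3/2)) = 716*(-9/4) = -1611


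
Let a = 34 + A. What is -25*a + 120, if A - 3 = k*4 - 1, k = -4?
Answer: -380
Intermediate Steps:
A = -14 (A = 3 + (-4*4 - 1) = 3 + (-16 - 1) = 3 - 17 = -14)
a = 20 (a = 34 - 14 = 20)
-25*a + 120 = -25*20 + 120 = -500 + 120 = -380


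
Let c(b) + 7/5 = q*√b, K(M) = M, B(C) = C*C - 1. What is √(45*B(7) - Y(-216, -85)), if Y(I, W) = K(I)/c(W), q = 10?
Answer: 6*√30*√((13 - 100*I*√85)/(7 - 50*I*√85)) ≈ 46.475 - 0.025199*I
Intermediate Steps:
B(C) = -1 + C² (B(C) = C² - 1 = -1 + C²)
c(b) = -7/5 + 10*√b
Y(I, W) = I/(-7/5 + 10*√W)
√(45*B(7) - Y(-216, -85)) = √(45*(-1 + 7²) - 5*(-216)/(-7 + 50*√(-85))) = √(45*(-1 + 49) - 5*(-216)/(-7 + 50*(I*√85))) = √(45*48 - 5*(-216)/(-7 + 50*I*√85)) = √(2160 - (-1080)/(-7 + 50*I*√85)) = √(2160 + 1080/(-7 + 50*I*√85))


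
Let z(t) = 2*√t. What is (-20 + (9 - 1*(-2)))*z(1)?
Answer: -18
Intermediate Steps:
(-20 + (9 - 1*(-2)))*z(1) = (-20 + (9 - 1*(-2)))*(2*√1) = (-20 + (9 + 2))*(2*1) = (-20 + 11)*2 = -9*2 = -18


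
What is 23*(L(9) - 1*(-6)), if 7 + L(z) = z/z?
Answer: 0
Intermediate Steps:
L(z) = -6 (L(z) = -7 + z/z = -7 + 1 = -6)
23*(L(9) - 1*(-6)) = 23*(-6 - 1*(-6)) = 23*(-6 + 6) = 23*0 = 0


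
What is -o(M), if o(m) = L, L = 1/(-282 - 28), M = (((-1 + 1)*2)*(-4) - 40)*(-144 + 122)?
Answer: 1/310 ≈ 0.0032258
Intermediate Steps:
M = 880 (M = ((0*2)*(-4) - 40)*(-22) = (0*(-4) - 40)*(-22) = (0 - 40)*(-22) = -40*(-22) = 880)
L = -1/310 (L = 1/(-310) = -1/310 ≈ -0.0032258)
o(m) = -1/310
-o(M) = -1*(-1/310) = 1/310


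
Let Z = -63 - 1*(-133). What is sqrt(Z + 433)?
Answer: sqrt(503) ≈ 22.428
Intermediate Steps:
Z = 70 (Z = -63 + 133 = 70)
sqrt(Z + 433) = sqrt(70 + 433) = sqrt(503)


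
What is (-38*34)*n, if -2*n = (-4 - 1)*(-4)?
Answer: 12920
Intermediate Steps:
n = -10 (n = -(-4 - 1)*(-4)/2 = -(-5)*(-4)/2 = -1/2*20 = -10)
(-38*34)*n = -38*34*(-10) = -1292*(-10) = 12920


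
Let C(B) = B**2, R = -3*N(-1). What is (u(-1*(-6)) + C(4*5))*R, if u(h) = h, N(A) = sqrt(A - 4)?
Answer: -1218*I*sqrt(5) ≈ -2723.5*I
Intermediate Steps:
N(A) = sqrt(-4 + A)
R = -3*I*sqrt(5) (R = -3*sqrt(-4 - 1) = -3*I*sqrt(5) ≈ -6.7082*I)
(u(-1*(-6)) + C(4*5))*R = (-1*(-6) + (4*5)**2)*(-3*I*sqrt(5)) = (6 + 20**2)*(-3*I*sqrt(5)) = (6 + 400)*(-3*I*sqrt(5)) = 406*(-3*I*sqrt(5)) = -1218*I*sqrt(5)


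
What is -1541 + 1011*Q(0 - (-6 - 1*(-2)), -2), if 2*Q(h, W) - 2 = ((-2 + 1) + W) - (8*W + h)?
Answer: 8039/2 ≈ 4019.5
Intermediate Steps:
Q(h, W) = ½ - 7*W/2 - h/2 (Q(h, W) = 1 + (((-2 + 1) + W) - (8*W + h))/2 = 1 + ((-1 + W) - (h + 8*W))/2 = 1 + ((-1 + W) + (-h - 8*W))/2 = 1 + (-1 - h - 7*W)/2 = 1 + (-½ - 7*W/2 - h/2) = ½ - 7*W/2 - h/2)
-1541 + 1011*Q(0 - (-6 - 1*(-2)), -2) = -1541 + 1011*(½ - 7/2*(-2) - (0 - (-6 - 1*(-2)))/2) = -1541 + 1011*(½ + 7 - (0 - (-6 + 2))/2) = -1541 + 1011*(½ + 7 - (0 - 1*(-4))/2) = -1541 + 1011*(½ + 7 - (0 + 4)/2) = -1541 + 1011*(½ + 7 - ½*4) = -1541 + 1011*(½ + 7 - 2) = -1541 + 1011*(11/2) = -1541 + 11121/2 = 8039/2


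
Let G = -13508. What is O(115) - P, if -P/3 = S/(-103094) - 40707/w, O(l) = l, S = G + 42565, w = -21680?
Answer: 133867017947/1117538960 ≈ 119.79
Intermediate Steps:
S = 29057 (S = -13508 + 42565 = 29057)
P = -5350037547/1117538960 (P = -3*(29057/(-103094) - 40707/(-21680)) = -3*(29057*(-1/103094) - 40707*(-1/21680)) = -3*(-29057/103094 + 40707/21680) = -3*1783345849/1117538960 = -5350037547/1117538960 ≈ -4.7873)
O(115) - P = 115 - 1*(-5350037547/1117538960) = 115 + 5350037547/1117538960 = 133867017947/1117538960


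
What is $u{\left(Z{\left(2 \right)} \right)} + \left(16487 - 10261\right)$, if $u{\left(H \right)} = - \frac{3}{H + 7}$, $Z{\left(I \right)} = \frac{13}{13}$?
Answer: $\frac{49805}{8} \approx 6225.6$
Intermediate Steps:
$Z{\left(I \right)} = 1$ ($Z{\left(I \right)} = 13 \cdot \frac{1}{13} = 1$)
$u{\left(H \right)} = - \frac{3}{7 + H}$
$u{\left(Z{\left(2 \right)} \right)} + \left(16487 - 10261\right) = - \frac{3}{7 + 1} + \left(16487 - 10261\right) = - \frac{3}{8} + 6226 = \frac{49805}{8}$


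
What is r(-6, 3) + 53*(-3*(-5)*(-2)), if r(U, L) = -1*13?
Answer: -1603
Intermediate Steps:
r(U, L) = -13
r(-6, 3) + 53*(-3*(-5)*(-2)) = -13 + 53*(-3*(-5)*(-2)) = -13 + 53*(15*(-2)) = -13 + 53*(-30) = -13 - 1590 = -1603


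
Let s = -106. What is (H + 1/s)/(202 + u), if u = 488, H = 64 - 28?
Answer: 763/14628 ≈ 0.052160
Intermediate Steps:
H = 36
(H + 1/s)/(202 + u) = (36 + 1/(-106))/(202 + 488) = (36 - 1/106)/690 = (3815/106)*(1/690) = 763/14628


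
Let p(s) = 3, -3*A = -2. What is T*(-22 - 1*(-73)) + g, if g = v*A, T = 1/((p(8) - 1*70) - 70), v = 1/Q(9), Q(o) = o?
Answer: -1103/3699 ≈ -0.29819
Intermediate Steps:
A = 2/3 (A = -1/3*(-2) = 2/3 ≈ 0.66667)
v = 1/9 ≈ 0.11111
T = -1/137 (T = 1/((3 - 1*70) - 70) = 1/((3 - 70) - 70) = 1/(-67 - 70) = 1/(-137) = -1/137 ≈ -0.0072993)
g = 2/27 (g = (1/9)*(2/3) = 2/27 ≈ 0.074074)
T*(-22 - 1*(-73)) + g = -(-22 - 1*(-73))/137 + 2/27 = -(-22 + 73)/137 + 2/27 = -1/137*51 + 2/27 = -51/137 + 2/27 = -1103/3699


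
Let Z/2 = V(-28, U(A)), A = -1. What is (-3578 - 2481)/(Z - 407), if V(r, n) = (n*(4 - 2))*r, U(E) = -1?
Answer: 6059/295 ≈ 20.539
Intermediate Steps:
V(r, n) = 2*n*r (V(r, n) = (n*2)*r = (2*n)*r = 2*n*r)
Z = 112 (Z = 2*(2*(-1)*(-28)) = 2*56 = 112)
(-3578 - 2481)/(Z - 407) = (-3578 - 2481)/(112 - 407) = -6059/(-295) = -6059*(-1/295) = 6059/295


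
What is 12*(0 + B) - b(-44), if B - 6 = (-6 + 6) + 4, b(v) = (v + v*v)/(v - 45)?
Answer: 12572/89 ≈ 141.26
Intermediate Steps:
b(v) = (v + v²)/(-45 + v)
B = 10 (B = 6 + ((-6 + 6) + 4) = 6 + (0 + 4) = 6 + 4 = 10)
12*(0 + B) - b(-44) = 12*(0 + 10) - (-44)*(1 - 44)/(-45 - 44) = 12*10 - (-44)*(-43)/(-89) = 120 - (-44)*(-1)*(-43)/89 = 120 - 1*(-1892/89) = 120 + 1892/89 = 12572/89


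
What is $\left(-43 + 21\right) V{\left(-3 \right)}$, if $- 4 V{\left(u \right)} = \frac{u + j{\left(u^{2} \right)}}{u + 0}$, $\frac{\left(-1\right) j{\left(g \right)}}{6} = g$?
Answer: $\frac{209}{2} \approx 104.5$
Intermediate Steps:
$j{\left(g \right)} = - 6 g$
$V{\left(u \right)} = - \frac{u - 6 u^{2}}{4 u}$ ($V{\left(u \right)} = - \frac{\left(u - 6 u^{2}\right) \frac{1}{u + 0}}{4} = - \frac{\left(u - 6 u^{2}\right) \frac{1}{u}}{4} = - \frac{\frac{1}{u} \left(u - 6 u^{2}\right)}{4} = - \frac{u - 6 u^{2}}{4 u}$)
$\left(-43 + 21\right) V{\left(-3 \right)} = \left(-43 + 21\right) \left(- \frac{1}{4} + \frac{3}{2} \left(-3\right)\right) = - 22 \left(- \frac{1}{4} - \frac{9}{2}\right) = \left(-22\right) \left(- \frac{19}{4}\right) = \frac{209}{2}$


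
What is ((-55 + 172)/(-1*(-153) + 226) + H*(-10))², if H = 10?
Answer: 1427555089/143641 ≈ 9938.4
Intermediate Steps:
((-55 + 172)/(-1*(-153) + 226) + H*(-10))² = ((-55 + 172)/(-1*(-153) + 226) + 10*(-10))² = (117/(153 + 226) - 100)² = (117/379 - 100)² = (-37783/379)² = 1427555089/143641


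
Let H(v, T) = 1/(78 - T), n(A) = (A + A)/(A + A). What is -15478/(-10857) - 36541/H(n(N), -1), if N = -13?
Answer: -31341309845/10857 ≈ -2.8867e+6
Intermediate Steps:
n(A) = 1 (n(A) = (2*A)/((2*A)) = (2*A)*(1/(2*A)) = 1)
-15478/(-10857) - 36541/H(n(N), -1) = -15478/(-10857) - 36541/((-1/(-78 - 1))) = -15478*(-1/10857) - 36541/((-1/(-79))) = 15478/10857 - 36541/((-1*(-1/79))) = 15478/10857 - 36541/1/79 = 15478/10857 - 36541*79 = 15478/10857 - 2886739 = -31341309845/10857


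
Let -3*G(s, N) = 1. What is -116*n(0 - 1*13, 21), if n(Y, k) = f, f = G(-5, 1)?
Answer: 116/3 ≈ 38.667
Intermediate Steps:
G(s, N) = -⅓ (G(s, N) = -⅓*1 = -⅓)
f = -⅓ ≈ -0.33333
n(Y, k) = -⅓
-116*n(0 - 1*13, 21) = -116/(1/(-⅓)) = -116/(-3) = -116*(-⅓) = 116/3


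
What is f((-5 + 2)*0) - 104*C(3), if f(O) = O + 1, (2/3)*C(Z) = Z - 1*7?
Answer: 625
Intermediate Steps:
C(Z) = -21/2 + 3*Z/2 (C(Z) = 3*(Z - 1*7)/2 = 3*(Z - 7)/2 = 3*(-7 + Z)/2 = -21/2 + 3*Z/2)
f(O) = 1 + O
f((-5 + 2)*0) - 104*C(3) = (1 + (-5 + 2)*0) - 104*(-21/2 + (3/2)*3) = (1 - 3*0) - 104*(-21/2 + 9/2) = (1 + 0) - 104*(-6) = 1 + 624 = 625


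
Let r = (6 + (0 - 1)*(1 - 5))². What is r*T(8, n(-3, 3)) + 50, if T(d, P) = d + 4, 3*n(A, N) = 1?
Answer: 1250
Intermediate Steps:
n(A, N) = ⅓ (n(A, N) = (⅓)*1 = ⅓)
T(d, P) = 4 + d
r = 100 (r = (6 - 1*(-4))² = (6 + 4)² = 10² = 100)
r*T(8, n(-3, 3)) + 50 = 100*(4 + 8) + 50 = 100*12 + 50 = 1200 + 50 = 1250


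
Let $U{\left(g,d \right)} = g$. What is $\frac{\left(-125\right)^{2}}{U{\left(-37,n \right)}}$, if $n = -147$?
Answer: $- \frac{15625}{37} \approx -422.3$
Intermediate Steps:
$\frac{\left(-125\right)^{2}}{U{\left(-37,n \right)}} = \frac{\left(-125\right)^{2}}{-37} = 15625 \left(- \frac{1}{37}\right) = - \frac{15625}{37}$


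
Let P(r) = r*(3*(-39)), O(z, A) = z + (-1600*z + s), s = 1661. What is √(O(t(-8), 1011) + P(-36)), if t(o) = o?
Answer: √18665 ≈ 136.62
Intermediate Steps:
O(z, A) = 1661 - 1599*z (O(z, A) = z + (-1600*z + 1661) = z + (1661 - 1600*z) = 1661 - 1599*z)
P(r) = -117*r (P(r) = r*(-117) = -117*r)
√(O(t(-8), 1011) + P(-36)) = √((1661 - 1599*(-8)) - 117*(-36)) = √((1661 + 12792) + 4212) = √(14453 + 4212) = √18665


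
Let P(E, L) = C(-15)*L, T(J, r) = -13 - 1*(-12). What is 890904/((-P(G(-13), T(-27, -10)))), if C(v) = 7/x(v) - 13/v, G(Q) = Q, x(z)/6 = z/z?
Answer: 26727120/61 ≈ 4.3815e+5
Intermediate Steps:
x(z) = 6 (x(z) = 6*(z/z) = 6*1 = 6)
T(J, r) = -1 (T(J, r) = -13 + 12 = -1)
C(v) = 7/6 - 13/v
P(E, L) = 61*L/30 (P(E, L) = (7/6 - 13/(-15))*L = (7/6 - 13*(-1/15))*L = (7/6 + 13/15)*L = 61*L/30)
890904/((-P(G(-13), T(-27, -10)))) = 890904/((-61*(-1)/30)) = 890904/((-1*(-61/30))) = 890904/(61/30) = 890904*(30/61) = 26727120/61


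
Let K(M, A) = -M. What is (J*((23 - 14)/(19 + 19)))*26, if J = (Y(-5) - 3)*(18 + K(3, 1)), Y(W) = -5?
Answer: -14040/19 ≈ -738.95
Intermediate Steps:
J = -120 (J = (-5 - 3)*(18 - 1*3) = -8*(18 - 3) = -8*15 = -120)
(J*((23 - 14)/(19 + 19)))*26 = -120*(23 - 14)/(19 + 19)*26 = -1080/38*26 = -120*9/38*26 = -540/19*26 = -14040/19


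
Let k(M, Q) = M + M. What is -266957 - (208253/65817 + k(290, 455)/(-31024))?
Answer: -136276921254767/510476652 ≈ -2.6696e+5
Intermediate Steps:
k(M, Q) = 2*M
-266957 - (208253/65817 + k(290, 455)/(-31024)) = -266957 - (208253/65817 + (2*290)/(-31024)) = -266957 - (208253*(1/65817) + 580*(-1/31024)) = -266957 - (208253/65817 - 145/7756) = -266957 - 1*1605666803/510476652 = -266957 - 1605666803/510476652 = -136276921254767/510476652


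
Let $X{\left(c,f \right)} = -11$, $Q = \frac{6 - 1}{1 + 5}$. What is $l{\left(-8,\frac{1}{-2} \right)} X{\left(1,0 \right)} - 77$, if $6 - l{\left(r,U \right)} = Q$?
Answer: $- \frac{803}{6} \approx -133.83$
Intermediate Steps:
$Q = \frac{5}{6} \approx 0.83333$
$l{\left(r,U \right)} = \frac{31}{6}$ ($l{\left(r,U \right)} = 6 - \frac{5}{6} = \frac{31}{6}$)
$l{\left(-8,\frac{1}{-2} \right)} X{\left(1,0 \right)} - 77 = \frac{31}{6} \left(-11\right) - 77 = - \frac{341}{6} - 77 = - \frac{803}{6}$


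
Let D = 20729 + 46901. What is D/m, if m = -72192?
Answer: -33815/36096 ≈ -0.93681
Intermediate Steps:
D = 67630
D/m = 67630/(-72192) = 67630*(-1/72192) = -33815/36096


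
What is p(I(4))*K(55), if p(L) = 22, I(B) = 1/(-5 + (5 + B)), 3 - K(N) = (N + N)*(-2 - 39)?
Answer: 99286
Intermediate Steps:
K(N) = 3 + 82*N (K(N) = 3 - (N + N)*(-2 - 39) = 3 - 2*N*(-41) = 3 - (-82)*N = 3 + 82*N)
I(B) = 1/B
p(I(4))*K(55) = 22*(3 + 82*55) = 22*(3 + 4510) = 22*4513 = 99286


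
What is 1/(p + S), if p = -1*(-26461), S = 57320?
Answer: 1/83781 ≈ 1.1936e-5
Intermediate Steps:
p = 26461
1/(p + S) = 1/(26461 + 57320) = 1/83781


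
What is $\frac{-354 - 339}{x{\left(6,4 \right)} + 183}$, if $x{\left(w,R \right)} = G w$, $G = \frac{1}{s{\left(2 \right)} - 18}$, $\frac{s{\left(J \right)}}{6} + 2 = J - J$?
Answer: $- \frac{3465}{914} \approx -3.791$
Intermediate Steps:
$s{\left(J \right)} = -12$ ($s{\left(J \right)} = -12 + 6 \left(J - J\right) = -12 + 6 \cdot 0 = -12 + 0 = -12$)
$G = - \frac{1}{30}$ ($G = \frac{1}{-12 - 18} = \frac{1}{-30} = - \frac{1}{30} \approx -0.033333$)
$x{\left(w,R \right)} = - \frac{w}{30}$
$\frac{-354 - 339}{x{\left(6,4 \right)} + 183} = \frac{-354 - 339}{\left(- \frac{1}{30}\right) 6 + 183} = - \frac{693}{- \frac{1}{5} + 183} = - \frac{693}{\frac{914}{5}} = \left(-693\right) \frac{5}{914} = - \frac{3465}{914}$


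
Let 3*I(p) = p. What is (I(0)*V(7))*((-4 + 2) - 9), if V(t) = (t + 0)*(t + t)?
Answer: 0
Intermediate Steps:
V(t) = 2*t² (V(t) = t*(2*t) = 2*t²)
I(p) = p/3
(I(0)*V(7))*((-4 + 2) - 9) = (((⅓)*0)*(2*7²))*((-4 + 2) - 9) = (0*(2*49))*(-2 - 9) = (0*98)*(-11) = 0*(-11) = 0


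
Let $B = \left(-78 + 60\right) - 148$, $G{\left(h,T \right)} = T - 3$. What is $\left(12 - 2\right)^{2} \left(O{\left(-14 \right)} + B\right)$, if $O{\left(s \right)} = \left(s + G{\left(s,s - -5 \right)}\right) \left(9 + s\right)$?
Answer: $-3600$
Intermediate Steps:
$G{\left(h,T \right)} = -3 + T$
$O{\left(s \right)} = \left(2 + 2 s\right) \left(9 + s\right)$ ($O{\left(s \right)} = \left(s + \left(-3 + \left(s - -5\right)\right)\right) \left(9 + s\right) = \left(s + \left(-3 + \left(s + 5\right)\right)\right) \left(9 + s\right) = \left(s + \left(-3 + \left(5 + s\right)\right)\right) \left(9 + s\right) = \left(s + \left(2 + s\right)\right) \left(9 + s\right) = \left(2 + 2 s\right) \left(9 + s\right)$)
$B = -166$ ($B = -18 - 148 = -166$)
$\left(12 - 2\right)^{2} \left(O{\left(-14 \right)} + B\right) = \left(12 - 2\right)^{2} \left(\left(18 + 2 \left(-14\right)^{2} + 20 \left(-14\right)\right) - 166\right) = 10^{2} \left(\left(18 + 2 \cdot 196 - 280\right) - 166\right) = 100 \left(\left(18 + 392 - 280\right) - 166\right) = 100 \left(130 - 166\right) = 100 \left(-36\right) = -3600$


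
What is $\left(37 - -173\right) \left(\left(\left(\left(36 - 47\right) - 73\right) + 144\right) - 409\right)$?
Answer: $-73290$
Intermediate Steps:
$\left(37 - -173\right) \left(\left(\left(\left(36 - 47\right) - 73\right) + 144\right) - 409\right) = \left(37 + 173\right) \left(\left(\left(-11 - 73\right) + 144\right) - 409\right) = 210 \left(\left(-84 + 144\right) - 409\right) = 210 \left(60 - 409\right) = 210 \left(-349\right) = -73290$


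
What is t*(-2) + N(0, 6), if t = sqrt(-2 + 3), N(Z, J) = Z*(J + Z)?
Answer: -2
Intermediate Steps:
t = 1 (t = sqrt(1) = 1)
t*(-2) + N(0, 6) = 1*(-2) + 0*(6 + 0) = -2 + 0*6 = -2 + 0 = -2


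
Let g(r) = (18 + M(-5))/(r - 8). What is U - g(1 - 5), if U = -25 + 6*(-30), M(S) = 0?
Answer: -407/2 ≈ -203.50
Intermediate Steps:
g(r) = 18/(-8 + r) (g(r) = (18 + 0)/(r - 8) = 18/(-8 + r))
U = -205 (U = -25 - 180 = -205)
U - g(1 - 5) = -205 - 18/(-8 + (1 - 5)) = -205 - 18/(-8 - 4) = -205 - 18/(-12) = -205 - 18*(-1)/12 = -205 - 1*(-3/2) = -205 + 3/2 = -407/2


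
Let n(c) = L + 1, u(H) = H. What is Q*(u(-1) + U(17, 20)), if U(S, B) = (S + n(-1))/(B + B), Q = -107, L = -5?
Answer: 2889/40 ≈ 72.225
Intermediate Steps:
n(c) = -4 (n(c) = -5 + 1 = -4)
U(S, B) = (-4 + S)/(2*B) (U(S, B) = (S - 4)/(B + B) = (-4 + S)/((2*B)) = (-4 + S)*(1/(2*B)) = (-4 + S)/(2*B))
Q*(u(-1) + U(17, 20)) = -107*(-1 + (½)*(-4 + 17)/20) = -107*(-1 + (½)*(1/20)*13) = -107*(-1 + 13/40) = -107*(-27/40) = 2889/40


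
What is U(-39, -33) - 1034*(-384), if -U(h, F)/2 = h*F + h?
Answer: 394560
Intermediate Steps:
U(h, F) = -2*h - 2*F*h (U(h, F) = -2*(h*F + h) = -2*(F*h + h) = -2*(h + F*h) = -2*h - 2*F*h)
U(-39, -33) - 1034*(-384) = -2*(-39)*(1 - 33) - 1034*(-384) = -2*(-39)*(-32) + 397056 = -2496 + 397056 = 394560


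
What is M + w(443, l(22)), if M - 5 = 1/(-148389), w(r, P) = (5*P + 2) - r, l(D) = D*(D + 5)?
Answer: 376017725/148389 ≈ 2534.0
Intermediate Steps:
l(D) = D*(5 + D)
w(r, P) = 2 - r + 5*P (w(r, P) = (2 + 5*P) - r = 2 - r + 5*P)
M = 741944/148389 (M = 5 + 1/(-148389) = 5 - 1/148389 = 741944/148389 ≈ 5.0000)
M + w(443, l(22)) = 741944/148389 + (2 - 1*443 + 5*(22*(5 + 22))) = 741944/148389 + (2 - 443 + 5*(22*27)) = 741944/148389 + (2 - 443 + 5*594) = 741944/148389 + (2 - 443 + 2970) = 741944/148389 + 2529 = 376017725/148389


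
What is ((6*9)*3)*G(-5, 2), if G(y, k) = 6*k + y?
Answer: 1134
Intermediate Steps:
G(y, k) = y + 6*k
((6*9)*3)*G(-5, 2) = ((6*9)*3)*(-5 + 6*2) = (54*3)*(-5 + 12) = 162*7 = 1134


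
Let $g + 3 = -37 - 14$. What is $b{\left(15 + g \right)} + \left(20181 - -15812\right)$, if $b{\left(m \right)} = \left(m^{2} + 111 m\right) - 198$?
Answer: $32987$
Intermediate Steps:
$g = -54$ ($g = -3 - 51 = -54$)
$b{\left(m \right)} = -198 + m^{2} + 111 m$
$b{\left(15 + g \right)} + \left(20181 - -15812\right) = \left(-198 + \left(15 - 54\right)^{2} + 111 \left(15 - 54\right)\right) + \left(20181 - -15812\right) = \left(-198 + \left(-39\right)^{2} + 111 \left(-39\right)\right) + \left(20181 + 15812\right) = \left(-198 + 1521 - 4329\right) + 35993 = -3006 + 35993 = 32987$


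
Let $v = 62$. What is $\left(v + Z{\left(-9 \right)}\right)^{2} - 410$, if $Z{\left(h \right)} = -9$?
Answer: $2399$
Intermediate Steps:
$\left(v + Z{\left(-9 \right)}\right)^{2} - 410 = \left(62 - 9\right)^{2} - 410 = 53^{2} - 410 = 2809 - 410 = 2399$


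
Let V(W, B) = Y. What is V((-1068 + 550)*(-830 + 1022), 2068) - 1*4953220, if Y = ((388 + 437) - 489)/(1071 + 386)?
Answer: -7216841204/1457 ≈ -4.9532e+6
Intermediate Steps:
Y = 336/1457 (Y = (825 - 489)/1457 = 336*(1/1457) = 336/1457 ≈ 0.23061)
V(W, B) = 336/1457
V((-1068 + 550)*(-830 + 1022), 2068) - 1*4953220 = 336/1457 - 1*4953220 = 336/1457 - 4953220 = -7216841204/1457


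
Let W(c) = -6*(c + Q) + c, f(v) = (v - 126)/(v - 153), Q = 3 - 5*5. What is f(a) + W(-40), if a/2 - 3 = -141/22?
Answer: 195039/586 ≈ 332.83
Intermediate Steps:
Q = -22 (Q = 3 - 25 = -22)
a = -75/11 (a = 6 + 2*(-141/22) = 6 - 141/11 = -75/11 ≈ -6.8182)
f(v) = (-126 + v)/(-153 + v)
W(c) = 132 - 5*c (W(c) = -6*(c - 22) + c = -6*(-22 + c) + c = (132 - 6*c) + c = 132 - 5*c)
f(a) + W(-40) = (-126 - 75/11)/(-153 - 75/11) + (132 - 5*(-40)) = -1461/11/(-1758/11) + (132 + 200) = -11/1758*(-1461/11) + 332 = 487/586 + 332 = 195039/586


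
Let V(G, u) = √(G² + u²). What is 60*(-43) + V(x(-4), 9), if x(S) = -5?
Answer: -2580 + √106 ≈ -2569.7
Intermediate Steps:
60*(-43) + V(x(-4), 9) = 60*(-43) + √((-5)² + 9²) = -2580 + √(25 + 81) = -2580 + √106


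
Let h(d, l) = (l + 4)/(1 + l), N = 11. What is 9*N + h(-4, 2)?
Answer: 101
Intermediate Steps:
h(d, l) = (4 + l)/(1 + l)
9*N + h(-4, 2) = 9*11 + (4 + 2)/(1 + 2) = 99 + 6/3 = 99 + (⅓)*6 = 99 + 2 = 101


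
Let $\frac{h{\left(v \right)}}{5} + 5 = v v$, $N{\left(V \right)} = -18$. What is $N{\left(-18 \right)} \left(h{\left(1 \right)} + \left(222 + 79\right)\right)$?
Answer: $-5058$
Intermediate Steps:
$h{\left(v \right)} = -25 + 5 v^{2}$ ($h{\left(v \right)} = -25 + 5 v v = -25 + 5 v^{2}$)
$N{\left(-18 \right)} \left(h{\left(1 \right)} + \left(222 + 79\right)\right) = - 18 \left(\left(-25 + 5 \cdot 1^{2}\right) + \left(222 + 79\right)\right) = - 18 \left(\left(-25 + 5 \cdot 1\right) + 301\right) = - 18 \left(\left(-25 + 5\right) + 301\right) = - 18 \left(-20 + 301\right) = \left(-18\right) 281 = -5058$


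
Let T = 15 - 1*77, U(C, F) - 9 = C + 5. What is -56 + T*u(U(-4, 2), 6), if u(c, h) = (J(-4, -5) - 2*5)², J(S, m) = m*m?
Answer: -14006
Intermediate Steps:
J(S, m) = m²
U(C, F) = 14 + C (U(C, F) = 9 + (C + 5) = 9 + (5 + C) = 14 + C)
u(c, h) = 225 (u(c, h) = ((-5)² - 2*5)² = (25 - 10)² = 15² = 225)
T = -62 (T = 15 - 77 = -62)
-56 + T*u(U(-4, 2), 6) = -56 - 62*225 = -56 - 13950 = -14006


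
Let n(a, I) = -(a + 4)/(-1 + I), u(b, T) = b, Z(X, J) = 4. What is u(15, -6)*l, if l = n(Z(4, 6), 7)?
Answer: -20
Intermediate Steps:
n(a, I) = -(4 + a)/(-1 + I)
l = -4/3 (l = (-4 - 1*4)/(-1 + 7) = (-4 - 4)/6 = (⅙)*(-8) = -4/3 ≈ -1.3333)
u(15, -6)*l = 15*(-4/3) = -20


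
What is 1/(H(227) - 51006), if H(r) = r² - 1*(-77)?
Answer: 1/600 ≈ 0.0016667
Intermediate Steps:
H(r) = 77 + r² (H(r) = r² + 77 = 77 + r²)
1/(H(227) - 51006) = 1/((77 + 227²) - 51006) = 1/((77 + 51529) - 51006) = 1/(51606 - 51006) = 1/600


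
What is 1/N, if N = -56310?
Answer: -1/56310 ≈ -1.7759e-5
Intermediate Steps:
1/N = 1/(-56310) = -1/56310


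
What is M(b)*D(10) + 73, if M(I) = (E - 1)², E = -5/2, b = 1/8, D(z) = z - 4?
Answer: 293/2 ≈ 146.50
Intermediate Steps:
D(z) = -4 + z
b = ⅛ ≈ 0.12500
E = -5/2 (E = -5*½ = -5/2 ≈ -2.5000)
M(I) = 49/4 (M(I) = (-5/2 - 1)² = (-7/2)² = 49/4)
M(b)*D(10) + 73 = 49*(-4 + 10)/4 + 73 = (49/4)*6 + 73 = 147/2 + 73 = 293/2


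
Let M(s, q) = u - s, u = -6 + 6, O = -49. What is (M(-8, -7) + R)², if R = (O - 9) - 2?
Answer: 2704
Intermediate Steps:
R = -60 (R = (-49 - 9) - 2 = -58 - 2 = -60)
u = 0
M(s, q) = -s (M(s, q) = 0 - s = -s)
(M(-8, -7) + R)² = (-1*(-8) - 60)² = (8 - 60)² = (-52)² = 2704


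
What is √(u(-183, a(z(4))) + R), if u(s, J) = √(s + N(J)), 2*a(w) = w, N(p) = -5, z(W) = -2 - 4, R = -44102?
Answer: √(-44102 + 2*I*√47) ≈ 0.0326 + 210.0*I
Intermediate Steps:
z(W) = -6
a(w) = w/2
u(s, J) = √(-5 + s) (u(s, J) = √(s - 5) = √(-5 + s))
√(u(-183, a(z(4))) + R) = √(√(-5 - 183) - 44102) = √(√(-188) - 44102) = √(2*I*√47 - 44102) = √(-44102 + 2*I*√47)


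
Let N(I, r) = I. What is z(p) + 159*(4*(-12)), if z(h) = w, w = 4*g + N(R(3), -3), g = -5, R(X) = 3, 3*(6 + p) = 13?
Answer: -7649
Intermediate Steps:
p = -5/3 (p = -6 + (⅓)*13 = -6 + 13/3 = -5/3 ≈ -1.6667)
w = -17 (w = 4*(-5) + 3 = -20 + 3 = -17)
z(h) = -17
z(p) + 159*(4*(-12)) = -17 + 159*(4*(-12)) = -17 + 159*(-48) = -17 - 7632 = -7649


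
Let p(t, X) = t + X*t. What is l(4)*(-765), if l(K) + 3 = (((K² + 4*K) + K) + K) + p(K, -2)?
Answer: -25245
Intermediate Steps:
l(K) = -3 + K² + 5*K (l(K) = -3 + ((((K² + 4*K) + K) + K) + K*(1 - 2)) = -3 + (((K² + 5*K) + K) + K*(-1)) = -3 + ((K² + 6*K) - K) = -3 + (K² + 5*K) = -3 + K² + 5*K)
l(4)*(-765) = (-3 + 4² + 5*4)*(-765) = (-3 + 16 + 20)*(-765) = 33*(-765) = -25245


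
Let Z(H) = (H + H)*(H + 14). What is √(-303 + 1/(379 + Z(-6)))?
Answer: 2*I*√6066671/283 ≈ 17.407*I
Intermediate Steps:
Z(H) = 2*H*(14 + H) (Z(H) = (2*H)*(14 + H) = 2*H*(14 + H))
√(-303 + 1/(379 + Z(-6))) = √(-303 + 1/(379 + 2*(-6)*(14 - 6))) = √(-303 + 1/(379 + 2*(-6)*8)) = √(-303 + 1/(379 - 96)) = √(-303 + 1/283) = √(-85748/283) = 2*I*√6066671/283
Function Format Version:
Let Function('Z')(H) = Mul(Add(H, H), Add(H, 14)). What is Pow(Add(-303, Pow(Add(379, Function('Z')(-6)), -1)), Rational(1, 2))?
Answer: Mul(Rational(2, 283), I, Pow(6066671, Rational(1, 2))) ≈ Mul(17.407, I)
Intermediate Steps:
Function('Z')(H) = Mul(2, H, Add(14, H)) (Function('Z')(H) = Mul(Mul(2, H), Add(14, H)) = Mul(2, H, Add(14, H)))
Pow(Add(-303, Pow(Add(379, Function('Z')(-6)), -1)), Rational(1, 2)) = Pow(Add(-303, Pow(Add(379, Mul(2, -6, Add(14, -6))), -1)), Rational(1, 2)) = Pow(Add(-303, Pow(Add(379, Mul(2, -6, 8)), -1)), Rational(1, 2)) = Pow(Add(-303, Pow(Add(379, -96), -1)), Rational(1, 2)) = Pow(Add(-303, Pow(283, -1)), Rational(1, 2)) = Pow(Add(-303, Rational(1, 283)), Rational(1, 2)) = Pow(Rational(-85748, 283), Rational(1, 2)) = Mul(Rational(2, 283), I, Pow(6066671, Rational(1, 2)))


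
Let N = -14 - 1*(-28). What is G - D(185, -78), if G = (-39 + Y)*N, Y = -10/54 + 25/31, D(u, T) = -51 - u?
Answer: -252190/837 ≈ -301.30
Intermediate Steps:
N = 14 (N = -14 + 28 = 14)
Y = 520/837 (Y = -10*1/54 + 25*(1/31) = -5/27 + 25/31 = 520/837 ≈ 0.62127)
G = -449722/837 (G = (-39 + 520/837)*14 = -32123/837*14 = -449722/837 ≈ -537.30)
G - D(185, -78) = -449722/837 - (-51 - 1*185) = -449722/837 - (-51 - 185) = -449722/837 - 1*(-236) = -449722/837 + 236 = -252190/837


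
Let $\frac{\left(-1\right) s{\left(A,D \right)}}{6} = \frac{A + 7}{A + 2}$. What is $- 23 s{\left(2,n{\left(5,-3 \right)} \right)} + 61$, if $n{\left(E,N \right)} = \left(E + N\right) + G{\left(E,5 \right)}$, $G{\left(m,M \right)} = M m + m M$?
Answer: $\frac{743}{2} \approx 371.5$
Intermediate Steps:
$G{\left(m,M \right)} = 2 M m$ ($G{\left(m,M \right)} = M m + M m = 2 M m$)
$n{\left(E,N \right)} = N + 11 E$ ($n{\left(E,N \right)} = \left(E + N\right) + 2 \cdot 5 E = \left(E + N\right) + 10 E = N + 11 E$)
$s{\left(A,D \right)} = - \frac{6 \left(7 + A\right)}{2 + A}$ ($s{\left(A,D \right)} = - 6 \frac{A + 7}{A + 2} = - 6 \frac{7 + A}{2 + A} = - \frac{6 \left(7 + A\right)}{2 + A}$)
$- 23 s{\left(2,n{\left(5,-3 \right)} \right)} + 61 = - 23 \frac{6 \left(-7 - 2\right)}{2 + 2} + 61 = - 23 \frac{6 \left(-7 - 2\right)}{4} + 61 = - 23 \cdot 6 \cdot \frac{1}{4} \left(-9\right) + 61 = \left(-23\right) \left(- \frac{27}{2}\right) + 61 = \frac{621}{2} + 61 = \frac{743}{2}$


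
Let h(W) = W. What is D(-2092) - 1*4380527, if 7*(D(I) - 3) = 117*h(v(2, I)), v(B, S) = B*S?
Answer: -31153196/7 ≈ -4.4505e+6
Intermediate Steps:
D(I) = 3 + 234*I/7 (D(I) = 3 + (117*(2*I))/7 = 3 + (234*I)/7 = 3 + 234*I/7)
D(-2092) - 1*4380527 = (3 + (234/7)*(-2092)) - 1*4380527 = (3 - 489528/7) - 4380527 = -489507/7 - 4380527 = -31153196/7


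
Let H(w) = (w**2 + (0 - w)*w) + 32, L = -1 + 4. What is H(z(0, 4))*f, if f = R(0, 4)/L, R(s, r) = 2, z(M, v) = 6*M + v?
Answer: 64/3 ≈ 21.333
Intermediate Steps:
z(M, v) = v + 6*M
L = 3
H(w) = 32 (H(w) = (w**2 + (-w)*w) + 32 = (w**2 - w**2) + 32 = 0 + 32 = 32)
f = 2/3 ≈ 0.66667
H(z(0, 4))*f = 32*(2/3) = 64/3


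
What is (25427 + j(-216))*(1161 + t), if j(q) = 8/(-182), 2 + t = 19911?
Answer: 6964697530/13 ≈ 5.3575e+8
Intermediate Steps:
t = 19909 (t = -2 + 19911 = 19909)
j(q) = -4/91 (j(q) = 8*(-1/182) = -4/91)
(25427 + j(-216))*(1161 + t) = (25427 - 4/91)*(1161 + 19909) = (2313853/91)*21070 = 6964697530/13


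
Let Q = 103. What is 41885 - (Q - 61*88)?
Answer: 47150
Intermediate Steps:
41885 - (Q - 61*88) = 41885 - (103 - 61*88) = 41885 - (103 - 5368) = 41885 - 1*(-5265) = 41885 + 5265 = 47150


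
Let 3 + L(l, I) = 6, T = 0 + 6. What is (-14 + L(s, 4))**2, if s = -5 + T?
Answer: 121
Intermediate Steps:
T = 6
s = 1 (s = -5 + 6 = 1)
L(l, I) = 3 (L(l, I) = -3 + 6 = 3)
(-14 + L(s, 4))**2 = (-14 + 3)**2 = (-11)**2 = 121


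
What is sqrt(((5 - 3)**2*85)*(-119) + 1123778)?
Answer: sqrt(1083318) ≈ 1040.8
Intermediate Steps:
sqrt(((5 - 3)**2*85)*(-119) + 1123778) = sqrt((2**2*85)*(-119) + 1123778) = sqrt((4*85)*(-119) + 1123778) = sqrt(340*(-119) + 1123778) = sqrt(-40460 + 1123778) = sqrt(1083318)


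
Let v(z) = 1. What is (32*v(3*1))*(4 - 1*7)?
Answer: -96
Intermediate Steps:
(32*v(3*1))*(4 - 1*7) = (32*1)*(4 - 1*7) = 32*(4 - 7) = 32*(-3) = -96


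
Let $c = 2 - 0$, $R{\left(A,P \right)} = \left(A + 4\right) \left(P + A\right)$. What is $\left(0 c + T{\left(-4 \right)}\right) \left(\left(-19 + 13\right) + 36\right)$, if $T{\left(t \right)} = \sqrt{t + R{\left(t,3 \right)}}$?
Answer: $60 i \approx 60.0 i$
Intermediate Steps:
$R{\left(A,P \right)} = \left(4 + A\right) \left(A + P\right)$
$c = 2$ ($c = 2 + 0 = 2$)
$T{\left(t \right)} = \sqrt{12 + t^{2} + 8 t}$ ($T{\left(t \right)} = \sqrt{t + \left(t^{2} + 4 t + 4 \cdot 3 + t 3\right)} = \sqrt{t + \left(t^{2} + 4 t + 12 + 3 t\right)} = \sqrt{t + \left(12 + t^{2} + 7 t\right)} = \sqrt{12 + t^{2} + 8 t}$)
$\left(0 c + T{\left(-4 \right)}\right) \left(\left(-19 + 13\right) + 36\right) = \left(0 \cdot 2 + \sqrt{12 + \left(-4\right)^{2} + 8 \left(-4\right)}\right) \left(\left(-19 + 13\right) + 36\right) = \left(0 + \sqrt{12 + 16 - 32}\right) \left(-6 + 36\right) = \left(0 + \sqrt{-4}\right) 30 = \left(0 + 2 i\right) 30 = 2 i 30 = 60 i$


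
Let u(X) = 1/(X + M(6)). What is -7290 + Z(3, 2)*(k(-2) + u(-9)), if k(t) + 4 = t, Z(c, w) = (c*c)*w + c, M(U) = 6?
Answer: -7423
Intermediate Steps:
Z(c, w) = c + w*c² (Z(c, w) = c²*w + c = w*c² + c = c + w*c²)
k(t) = -4 + t
u(X) = 1/(6 + X) (u(X) = 1/(X + 6) = 1/(6 + X))
-7290 + Z(3, 2)*(k(-2) + u(-9)) = -7290 + (3*(1 + 3*2))*((-4 - 2) + 1/(6 - 9)) = -7290 + (3*(1 + 6))*(-6 + 1/(-3)) = -7290 + (3*7)*(-6 - ⅓) = -7290 + 21*(-19/3) = -7290 - 133 = -7423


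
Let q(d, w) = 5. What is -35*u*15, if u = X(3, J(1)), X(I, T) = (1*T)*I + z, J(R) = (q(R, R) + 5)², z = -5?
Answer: -154875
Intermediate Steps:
J(R) = 100 (J(R) = (5 + 5)² = 10² = 100)
X(I, T) = -5 + I*T (X(I, T) = (1*T)*I - 5 = T*I - 5 = I*T - 5 = -5 + I*T)
u = 295 (u = -5 + 3*100 = -5 + 300 = 295)
-35*u*15 = -35*295*15 = -10325*15 = -154875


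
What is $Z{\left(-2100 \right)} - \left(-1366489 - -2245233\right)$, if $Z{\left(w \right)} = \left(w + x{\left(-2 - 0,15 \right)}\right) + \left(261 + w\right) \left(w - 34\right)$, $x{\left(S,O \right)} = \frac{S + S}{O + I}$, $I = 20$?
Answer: $\frac{106525366}{35} \approx 3.0436 \cdot 10^{6}$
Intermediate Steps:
$x{\left(S,O \right)} = \frac{2 S}{20 + O}$ ($x{\left(S,O \right)} = \frac{S + S}{O + 20} = \frac{2 S}{20 + O}$)
$Z{\left(w \right)} = - \frac{4}{35} + w + \left(-34 + w\right) \left(261 + w\right)$ ($Z{\left(w \right)} = \left(w + \frac{2 \left(-2 - 0\right)}{20 + 15}\right) + \left(261 + w\right) \left(w - 34\right) = \left(w + \frac{2 \left(-2 + 0\right)}{35}\right) + \left(261 + w\right) \left(-34 + w\right) = \left(w + 2 \left(-2\right) \frac{1}{35}\right) + \left(-34 + w\right) \left(261 + w\right) = \left(w - \frac{4}{35}\right) + \left(-34 + w\right) \left(261 + w\right) = \left(- \frac{4}{35} + w\right) + \left(-34 + w\right) \left(261 + w\right) = - \frac{4}{35} + w + \left(-34 + w\right) \left(261 + w\right)$)
$Z{\left(-2100 \right)} - \left(-1366489 - -2245233\right) = \left(- \frac{310594}{35} + \left(-2100\right)^{2} + 228 \left(-2100\right)\right) - \left(-1366489 - -2245233\right) = \left(- \frac{310594}{35} + 4410000 - 478800\right) - \left(-1366489 + 2245233\right) = \frac{137281406}{35} - 878744 = \frac{106525366}{35}$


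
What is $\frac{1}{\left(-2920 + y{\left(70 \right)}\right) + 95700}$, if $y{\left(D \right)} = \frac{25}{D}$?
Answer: $\frac{14}{1298925} \approx 1.0778 \cdot 10^{-5}$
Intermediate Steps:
$\frac{1}{\left(-2920 + y{\left(70 \right)}\right) + 95700} = \frac{1}{\left(-2920 + \frac{25}{70}\right) + 95700} = \frac{1}{\left(-2920 + 25 \cdot \frac{1}{70}\right) + 95700} = \frac{1}{\left(-2920 + \frac{5}{14}\right) + 95700} = \frac{1}{- \frac{40875}{14} + 95700} = \frac{1}{\frac{1298925}{14}} = \frac{14}{1298925}$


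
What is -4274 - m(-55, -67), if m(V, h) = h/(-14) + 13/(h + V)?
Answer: -1826996/427 ≈ -4278.7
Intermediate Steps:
m(V, h) = 13/(V + h) - h/14 (m(V, h) = h*(-1/14) + 13/(V + h) = -h/14 + 13/(V + h) = 13/(V + h) - h/14)
-4274 - m(-55, -67) = -4274 - (182 - 1*(-67)² - 1*(-55)*(-67))/(14*(-55 - 67)) = -4274 - (182 - 1*4489 - 3685)/(14*(-122)) = -4274 - (-1)*(182 - 4489 - 3685)/(14*122) = -4274 - (-1)*(-7992)/(14*122) = -4274 - 1*1998/427 = -4274 - 1998/427 = -1826996/427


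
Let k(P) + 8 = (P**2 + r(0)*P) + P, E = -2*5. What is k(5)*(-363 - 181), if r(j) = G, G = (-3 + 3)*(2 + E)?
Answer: -11968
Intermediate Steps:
E = -10
G = 0 (G = (-3 + 3)*(2 - 10) = 0*(-8) = 0)
r(j) = 0
k(P) = -8 + P + P**2 (k(P) = -8 + ((P**2 + 0*P) + P) = -8 + ((P**2 + 0) + P) = -8 + (P**2 + P) = -8 + (P + P**2) = -8 + P + P**2)
k(5)*(-363 - 181) = (-8 + 5 + 5**2)*(-363 - 181) = (-8 + 5 + 25)*(-544) = 22*(-544) = -11968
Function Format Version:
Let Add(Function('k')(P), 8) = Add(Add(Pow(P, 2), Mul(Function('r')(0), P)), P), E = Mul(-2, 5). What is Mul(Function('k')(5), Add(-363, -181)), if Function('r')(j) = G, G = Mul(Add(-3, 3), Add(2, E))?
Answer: -11968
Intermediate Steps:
E = -10
G = 0 (G = Mul(Add(-3, 3), Add(2, -10)) = Mul(0, -8) = 0)
Function('r')(j) = 0
Function('k')(P) = Add(-8, P, Pow(P, 2)) (Function('k')(P) = Add(-8, Add(Add(Pow(P, 2), Mul(0, P)), P)) = Add(-8, Add(Add(Pow(P, 2), 0), P)) = Add(-8, Add(Pow(P, 2), P)) = Add(-8, Add(P, Pow(P, 2))) = Add(-8, P, Pow(P, 2)))
Mul(Function('k')(5), Add(-363, -181)) = Mul(Add(-8, 5, Pow(5, 2)), Add(-363, -181)) = Mul(Add(-8, 5, 25), -544) = Mul(22, -544) = -11968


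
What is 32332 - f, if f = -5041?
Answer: 37373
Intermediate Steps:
32332 - f = 32332 - 1*(-5041) = 32332 + 5041 = 37373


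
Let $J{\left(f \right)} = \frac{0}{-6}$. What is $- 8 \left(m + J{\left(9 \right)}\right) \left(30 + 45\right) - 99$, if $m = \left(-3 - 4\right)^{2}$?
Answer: $-29499$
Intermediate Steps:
$J{\left(f \right)} = 0$ ($J{\left(f \right)} = 0 \left(- \frac{1}{6}\right) = 0$)
$m = 49$ ($m = \left(-7\right)^{2} = 49$)
$- 8 \left(m + J{\left(9 \right)}\right) \left(30 + 45\right) - 99 = - 8 \left(49 + 0\right) \left(30 + 45\right) - 99 = - 8 \cdot 49 \cdot 75 - 99 = \left(-8\right) 3675 - 99 = -29400 - 99 = -29499$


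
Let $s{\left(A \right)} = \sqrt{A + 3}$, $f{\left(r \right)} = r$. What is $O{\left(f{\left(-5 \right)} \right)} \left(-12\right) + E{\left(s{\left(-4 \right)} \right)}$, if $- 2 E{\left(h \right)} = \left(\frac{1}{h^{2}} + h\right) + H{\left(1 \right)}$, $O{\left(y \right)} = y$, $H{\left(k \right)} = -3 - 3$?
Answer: $\frac{127}{2} - \frac{i}{2} \approx 63.5 - 0.5 i$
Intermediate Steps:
$H{\left(k \right)} = -6$
$s{\left(A \right)} = \sqrt{3 + A}$
$E{\left(h \right)} = 3 - \frac{h}{2} - \frac{1}{2 h^{2}}$ ($E{\left(h \right)} = - \frac{\left(\frac{1}{h^{2}} + h\right) - 6}{2} = - \frac{\left(h + \frac{1}{h^{2}}\right) - 6}{2} = - \frac{-6 + h + \frac{1}{h^{2}}}{2} = 3 - \frac{h}{2} - \frac{1}{2 h^{2}}$)
$O{\left(f{\left(-5 \right)} \right)} \left(-12\right) + E{\left(s{\left(-4 \right)} \right)} = \left(-5\right) \left(-12\right) - \left(-3 + \frac{\sqrt{3 - 4}}{2} + \frac{1}{2 \left(3 - 4\right)}\right) = 60 - \left(-3 - \frac{1}{2} + \frac{i}{2}\right) = 60 - \left(- \frac{7}{2} + \frac{i}{2}\right) = 60 + \left(3 - \frac{i}{2} + \frac{1}{2}\right) = 60 + \left(\frac{7}{2} - \frac{i}{2}\right) = \frac{127}{2} - \frac{i}{2}$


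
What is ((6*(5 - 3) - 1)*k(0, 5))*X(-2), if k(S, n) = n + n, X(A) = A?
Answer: -220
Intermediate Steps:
k(S, n) = 2*n
((6*(5 - 3) - 1)*k(0, 5))*X(-2) = ((6*(5 - 3) - 1)*(2*5))*(-2) = ((6*2 - 1)*10)*(-2) = ((12 - 1)*10)*(-2) = (11*10)*(-2) = 110*(-2) = -220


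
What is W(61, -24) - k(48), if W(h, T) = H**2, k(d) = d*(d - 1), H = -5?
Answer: -2231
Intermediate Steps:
k(d) = d*(-1 + d)
W(h, T) = 25 (W(h, T) = (-5)**2 = 25)
W(61, -24) - k(48) = 25 - 48*(-1 + 48) = 25 - 48*47 = 25 - 1*2256 = 25 - 2256 = -2231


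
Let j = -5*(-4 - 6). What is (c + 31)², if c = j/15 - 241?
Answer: 384400/9 ≈ 42711.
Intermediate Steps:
j = 50 (j = -5*(-10) = 50)
c = -713/3 (c = 50/15 - 241 = 50*(1/15) - 241 = 10/3 - 241 = -713/3 ≈ -237.67)
(c + 31)² = (-713/3 + 31)² = (-620/3)² = 384400/9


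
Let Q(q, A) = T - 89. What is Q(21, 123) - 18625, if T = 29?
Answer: -18685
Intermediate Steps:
Q(q, A) = -60 (Q(q, A) = 29 - 89 = -60)
Q(21, 123) - 18625 = -60 - 18625 = -18685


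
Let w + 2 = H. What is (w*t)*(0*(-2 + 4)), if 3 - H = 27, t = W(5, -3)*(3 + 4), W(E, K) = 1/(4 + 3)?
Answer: 0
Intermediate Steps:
W(E, K) = 1/7
t = 1 (t = (3 + 4)/7 = (1/7)*7 = 1)
H = -24 (H = 3 - 1*27 = 3 - 27 = -24)
w = -26 (w = -2 - 24 = -26)
(w*t)*(0*(-2 + 4)) = (-26*1)*(0*(-2 + 4)) = -0*2 = -26*0 = 0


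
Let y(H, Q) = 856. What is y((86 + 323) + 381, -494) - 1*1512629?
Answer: -1511773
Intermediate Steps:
y((86 + 323) + 381, -494) - 1*1512629 = 856 - 1*1512629 = 856 - 1512629 = -1511773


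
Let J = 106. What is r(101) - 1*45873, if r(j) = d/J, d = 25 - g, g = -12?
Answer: -4862501/106 ≈ -45873.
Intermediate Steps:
d = 37 (d = 25 - 1*(-12) = 25 + 12 = 37)
r(j) = 37/106
r(101) - 1*45873 = 37/106 - 1*45873 = 37/106 - 45873 = -4862501/106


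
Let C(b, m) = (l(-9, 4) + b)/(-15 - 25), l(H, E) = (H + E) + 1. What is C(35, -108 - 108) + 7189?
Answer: 287529/40 ≈ 7188.2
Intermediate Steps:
l(H, E) = 1 + E + H (l(H, E) = (E + H) + 1 = 1 + E + H)
C(b, m) = ⅒ - b/40 (C(b, m) = ((1 + 4 - 9) + b)/(-15 - 25) = (-4 + b)/(-40) = (-4 + b)*(-1/40) = ⅒ - b/40)
C(35, -108 - 108) + 7189 = (⅒ - 1/40*35) + 7189 = (⅒ - 7/8) + 7189 = -31/40 + 7189 = 287529/40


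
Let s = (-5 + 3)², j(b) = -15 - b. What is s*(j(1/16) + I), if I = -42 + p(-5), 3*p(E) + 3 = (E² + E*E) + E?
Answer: -689/4 ≈ -172.25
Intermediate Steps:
p(E) = -1 + E/3 + 2*E²/3 (p(E) = -1 + ((E² + E*E) + E)/3 = -1 + ((E² + E²) + E)/3 = -1 + (2*E² + E)/3 = -1 + (E + 2*E²)/3 = -1 + (E/3 + 2*E²/3) = -1 + E/3 + 2*E²/3)
s = 4 (s = (-2)² = 4)
I = -28 (I = -42 + (-1 + (⅓)*(-5) + (⅔)*(-5)²) = -42 + (-1 - 5/3 + (⅔)*25) = -42 + (-1 - 5/3 + 50/3) = -42 + 14 = -28)
s*(j(1/16) + I) = 4*((-15 - 1/16) - 28) = 4*(-241/16 - 28) = 4*(-689/16) = -689/4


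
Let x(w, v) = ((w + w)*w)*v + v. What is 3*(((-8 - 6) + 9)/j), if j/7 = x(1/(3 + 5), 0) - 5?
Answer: 3/7 ≈ 0.42857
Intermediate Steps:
x(w, v) = v + 2*v*w**2 (x(w, v) = ((2*w)*w)*v + v = (2*w**2)*v + v = 2*v*w**2 + v = v + 2*v*w**2)
j = -35 (j = 7*(0*(1 + 2*(1/(3 + 5))**2) - 5) = 7*(0*(1 + 2*(1/8)**2) - 5) = 7*(0*(1 + 2*(1/64)) - 5) = 7*(0*(1 + 1/32) - 5) = 7*(0*(33/32) - 5) = 7*(0 - 5) = 7*(-5) = -35)
3*(((-8 - 6) + 9)/j) = 3*(((-8 - 6) + 9)/(-35)) = 3*((-14 + 9)*(-1/35)) = 3*(-5*(-1/35)) = 3*(1/7) = 3/7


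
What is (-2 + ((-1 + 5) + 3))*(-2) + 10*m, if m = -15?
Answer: -160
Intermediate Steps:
(-2 + ((-1 + 5) + 3))*(-2) + 10*m = (-2 + ((-1 + 5) + 3))*(-2) + 10*(-15) = (-2 + (4 + 3))*(-2) - 150 = (-2 + 7)*(-2) - 150 = 5*(-2) - 150 = -10 - 150 = -160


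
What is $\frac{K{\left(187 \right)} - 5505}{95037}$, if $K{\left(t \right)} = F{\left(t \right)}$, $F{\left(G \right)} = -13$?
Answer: $- \frac{5518}{95037} \approx -0.058062$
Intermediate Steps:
$K{\left(t \right)} = -13$
$\frac{K{\left(187 \right)} - 5505}{95037} = \frac{-13 - 5505}{95037} = \left(-13 + \left(-18793 + 13288\right)\right) \frac{1}{95037} = \left(-13 - 5505\right) \frac{1}{95037} = \left(-5518\right) \frac{1}{95037} = - \frac{5518}{95037}$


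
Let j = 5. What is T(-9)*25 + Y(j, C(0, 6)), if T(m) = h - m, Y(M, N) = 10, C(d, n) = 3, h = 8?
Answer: 435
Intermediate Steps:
T(m) = 8 - m
T(-9)*25 + Y(j, C(0, 6)) = (8 - 1*(-9))*25 + 10 = (8 + 9)*25 + 10 = 17*25 + 10 = 425 + 10 = 435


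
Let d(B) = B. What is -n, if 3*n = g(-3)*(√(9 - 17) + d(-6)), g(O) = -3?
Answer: -6 + 2*I*√2 ≈ -6.0 + 2.8284*I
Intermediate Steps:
n = 6 - 2*I*√2 (n = (-3*(√(9 - 17) - 6))/3 = (-3*(√(-8) - 6))/3 = (-3*(2*I*√2 - 6))/3 = (-3*(-6 + 2*I*√2))/3 = (18 - 6*I*√2)/3 = 6 - 2*I*√2 ≈ 6.0 - 2.8284*I)
-n = -(6 - 2*I*√2) = -6 + 2*I*√2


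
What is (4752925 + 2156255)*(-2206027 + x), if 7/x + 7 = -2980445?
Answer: -3785630453473246415/248371 ≈ -1.5242e+13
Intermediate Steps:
x = -7/2980452 (x = 7/(-7 - 2980445) = 7/(-2980452) = 7*(-1/2980452) = -7/2980452 ≈ -2.3486e-6)
(4752925 + 2156255)*(-2206027 + x) = (4752925 + 2156255)*(-2206027 - 7/2980452) = 6909180*(-6574957584211/2980452) = -3785630453473246415/248371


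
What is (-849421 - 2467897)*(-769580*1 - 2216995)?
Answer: 9907419005850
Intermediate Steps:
(-849421 - 2467897)*(-769580*1 - 2216995) = -3317318*(-769580 - 2216995) = -3317318*(-2986575) = 9907419005850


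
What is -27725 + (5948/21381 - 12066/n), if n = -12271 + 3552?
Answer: -5168210690017/186420939 ≈ -27723.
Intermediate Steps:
n = -8719
-27725 + (5948/21381 - 12066/n) = -27725 + (5948/21381 - 12066/(-8719)) = -27725 + (5948*(1/21381) - 12066*(-1/8719)) = -27725 + (5948/21381 + 12066/8719) = -27725 + 309843758/186420939 = -5168210690017/186420939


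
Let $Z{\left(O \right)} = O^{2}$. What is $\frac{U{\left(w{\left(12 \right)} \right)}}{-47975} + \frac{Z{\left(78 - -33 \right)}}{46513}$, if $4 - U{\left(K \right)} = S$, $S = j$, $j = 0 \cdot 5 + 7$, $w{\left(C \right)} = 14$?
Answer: $\frac{591239514}{2231461175} \approx 0.26496$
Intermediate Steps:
$j = 7$ ($j = 0 + 7 = 7$)
$S = 7$
$U{\left(K \right)} = -3$ ($U{\left(K \right)} = 4 - 7 = -3$)
$\frac{U{\left(w{\left(12 \right)} \right)}}{-47975} + \frac{Z{\left(78 - -33 \right)}}{46513} = - \frac{3}{-47975} + \frac{\left(78 - -33\right)^{2}}{46513} = \left(-3\right) \left(- \frac{1}{47975}\right) + \left(78 + 33\right)^{2} \cdot \frac{1}{46513} = \frac{3}{47975} + 111^{2} \cdot \frac{1}{46513} = \frac{3}{47975} + 12321 \cdot \frac{1}{46513} = \frac{3}{47975} + \frac{12321}{46513} = \frac{591239514}{2231461175}$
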